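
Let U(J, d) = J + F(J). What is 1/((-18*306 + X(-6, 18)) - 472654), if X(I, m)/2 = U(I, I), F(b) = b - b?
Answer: -1/478174 ≈ -2.0913e-6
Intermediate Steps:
F(b) = 0
U(J, d) = J (U(J, d) = J + 0 = J)
X(I, m) = 2*I
1/((-18*306 + X(-6, 18)) - 472654) = 1/((-18*306 + 2*(-6)) - 472654) = 1/((-5508 - 12) - 472654) = 1/(-5520 - 472654) = 1/(-478174) = -1/478174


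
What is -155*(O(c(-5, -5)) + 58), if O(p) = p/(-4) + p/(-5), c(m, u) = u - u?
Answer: -8990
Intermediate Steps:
c(m, u) = 0
O(p) = -9*p/20 (O(p) = p*(-1/4) + p*(-1/5) = -p/4 - p/5 = -9*p/20)
-155*(O(c(-5, -5)) + 58) = -155*(-9/20*0 + 58) = -155*(0 + 58) = -155*58 = -8990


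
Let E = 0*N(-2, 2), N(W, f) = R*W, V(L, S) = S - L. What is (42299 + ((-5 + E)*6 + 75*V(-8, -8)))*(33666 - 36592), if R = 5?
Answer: -123679094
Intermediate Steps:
N(W, f) = 5*W
E = 0 (E = 0*(5*(-2)) = 0*(-10) = 0)
(42299 + ((-5 + E)*6 + 75*V(-8, -8)))*(33666 - 36592) = (42299 + ((-5 + 0)*6 + 75*(-8 - 1*(-8))))*(33666 - 36592) = (42299 + (-5*6 + 75*(-8 + 8)))*(-2926) = (42299 + (-30 + 75*0))*(-2926) = (42299 + (-30 + 0))*(-2926) = (42299 - 30)*(-2926) = 42269*(-2926) = -123679094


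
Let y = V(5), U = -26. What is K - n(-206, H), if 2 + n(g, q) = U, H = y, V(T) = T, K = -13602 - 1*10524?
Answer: -24098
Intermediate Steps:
K = -24126 (K = -13602 - 10524 = -24126)
y = 5
H = 5
n(g, q) = -28 (n(g, q) = -2 - 26 = -28)
K - n(-206, H) = -24126 - 1*(-28) = -24126 + 28 = -24098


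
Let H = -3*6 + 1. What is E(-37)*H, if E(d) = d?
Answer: 629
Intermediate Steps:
H = -17 (H = -18 + 1 = -17)
E(-37)*H = -37*(-17) = 629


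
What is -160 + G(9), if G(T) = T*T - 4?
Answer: -83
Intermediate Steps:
G(T) = -4 + T² (G(T) = T² - 4 = -4 + T²)
-160 + G(9) = -160 + (-4 + 9²) = -160 + (-4 + 81) = -160 + 77 = -83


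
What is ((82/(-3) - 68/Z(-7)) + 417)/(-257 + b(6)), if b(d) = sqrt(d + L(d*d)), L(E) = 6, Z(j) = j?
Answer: -2155459/1386777 - 16774*sqrt(3)/1386777 ≈ -1.5752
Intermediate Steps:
b(d) = sqrt(6 + d) (b(d) = sqrt(d + 6) = sqrt(6 + d))
((82/(-3) - 68/Z(-7)) + 417)/(-257 + b(6)) = ((82/(-3) - 68/(-7)) + 417)/(-257 + sqrt(6 + 6)) = ((82*(-1/3) - 68*(-1/7)) + 417)/(-257 + sqrt(12)) = ((-82/3 + 68/7) + 417)/(-257 + 2*sqrt(3)) = (-370/21 + 417)/(-257 + 2*sqrt(3)) = 8387/(21*(-257 + 2*sqrt(3)))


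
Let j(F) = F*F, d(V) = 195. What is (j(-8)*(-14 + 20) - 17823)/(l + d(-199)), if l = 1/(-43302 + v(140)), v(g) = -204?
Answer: -758701134/8483669 ≈ -89.431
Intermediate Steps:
j(F) = F²
l = -1/43506 (l = 1/(-43302 - 204) = 1/(-43506) = -1/43506 ≈ -2.2985e-5)
(j(-8)*(-14 + 20) - 17823)/(l + d(-199)) = ((-8)²*(-14 + 20) - 17823)/(-1/43506 + 195) = (64*6 - 17823)/(8483669/43506) = (384 - 17823)*(43506/8483669) = -17439*43506/8483669 = -758701134/8483669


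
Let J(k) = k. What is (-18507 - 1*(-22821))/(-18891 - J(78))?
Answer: -1438/6323 ≈ -0.22742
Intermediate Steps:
(-18507 - 1*(-22821))/(-18891 - J(78)) = (-18507 - 1*(-22821))/(-18891 - 1*78) = (-18507 + 22821)/(-18891 - 78) = 4314/(-18969) = 4314*(-1/18969) = -1438/6323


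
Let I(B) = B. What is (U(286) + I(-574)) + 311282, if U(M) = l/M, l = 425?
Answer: 88862913/286 ≈ 3.1071e+5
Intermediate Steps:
U(M) = 425/M
(U(286) + I(-574)) + 311282 = (425/286 - 574) + 311282 = -163739/286 + 311282 = 88862913/286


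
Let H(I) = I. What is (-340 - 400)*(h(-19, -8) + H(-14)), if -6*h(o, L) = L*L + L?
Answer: 51800/3 ≈ 17267.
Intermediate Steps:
h(o, L) = -L/6 - L**2/6 (h(o, L) = -(L*L + L)/6 = -(L**2 + L)/6 = -(L + L**2)/6 = -L/6 - L**2/6)
(-340 - 400)*(h(-19, -8) + H(-14)) = (-340 - 400)*(-1/6*(-8)*(1 - 8) - 14) = -740*(-1/6*(-8)*(-7) - 14) = -740*(-28/3 - 14) = -740*(-70/3) = 51800/3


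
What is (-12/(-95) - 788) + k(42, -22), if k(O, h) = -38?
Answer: -78458/95 ≈ -825.87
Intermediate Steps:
(-12/(-95) - 788) + k(42, -22) = (-12/(-95) - 788) - 38 = (-1/95*(-12) - 788) - 38 = (12/95 - 788) - 38 = -74848/95 - 38 = -78458/95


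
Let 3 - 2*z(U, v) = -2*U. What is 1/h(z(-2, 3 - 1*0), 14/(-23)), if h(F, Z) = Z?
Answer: -23/14 ≈ -1.6429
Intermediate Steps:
z(U, v) = 3/2 + U (z(U, v) = 3/2 - (-1)*U = 3/2 + U)
1/h(z(-2, 3 - 1*0), 14/(-23)) = 1/(14/(-23)) = 1/(14*(-1/23)) = 1/(-14/23) = -23/14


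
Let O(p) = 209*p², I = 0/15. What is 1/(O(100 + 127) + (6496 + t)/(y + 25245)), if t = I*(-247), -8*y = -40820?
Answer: 60695/653658517887 ≈ 9.2854e-8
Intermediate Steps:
y = 10205/2 (y = -⅛*(-40820) = 10205/2 ≈ 5102.5)
I = 0 (I = 0*(1/15) = 0)
t = 0 (t = 0*(-247) = 0)
1/(O(100 + 127) + (6496 + t)/(y + 25245)) = 1/(209*(100 + 127)² + (6496 + 0)/(10205/2 + 25245)) = 1/(209*227² + 6496/(60695/2)) = 1/(209*51529 + 6496*(2/60695)) = 1/(10769561 + 12992/60695) = 1/(653658517887/60695) = 60695/653658517887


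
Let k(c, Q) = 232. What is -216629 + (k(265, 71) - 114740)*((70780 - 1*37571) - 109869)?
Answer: 8777966651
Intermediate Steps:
-216629 + (k(265, 71) - 114740)*((70780 - 1*37571) - 109869) = -216629 + (232 - 114740)*((70780 - 1*37571) - 109869) = -216629 - 114508*((70780 - 37571) - 109869) = -216629 - 114508*(33209 - 109869) = -216629 - 114508*(-76660) = -216629 + 8778183280 = 8777966651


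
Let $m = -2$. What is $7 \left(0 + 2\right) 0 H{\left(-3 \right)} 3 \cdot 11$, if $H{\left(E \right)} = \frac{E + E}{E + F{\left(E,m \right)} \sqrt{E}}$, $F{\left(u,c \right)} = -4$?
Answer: $0$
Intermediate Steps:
$H{\left(E \right)} = \frac{2 E}{E - 4 \sqrt{E}}$ ($H{\left(E \right)} = \frac{E + E}{E - 4 \sqrt{E}} = \frac{2 E}{E - 4 \sqrt{E}}$)
$7 \left(0 + 2\right) 0 H{\left(-3 \right)} 3 \cdot 11 = 7 \left(0 + 2\right) 0 \cdot 2 \left(-3\right) \frac{1}{-3 - 4 \sqrt{-3}} \cdot 3 \cdot 11 = 7 \cdot 2 \cdot 0 \cdot 2 \left(-3\right) \frac{1}{-3 - 4 i \sqrt{3}} \cdot 3 \cdot 11 = 7 \cdot 0 \cdot 2 \left(-3\right) \frac{1}{-3 - 4 i \sqrt{3}} \cdot 3 \cdot 11 = 7 \cdot 0 \left(- \frac{6}{-3 - 4 i \sqrt{3}}\right) 3 \cdot 11 = 7 \cdot 0 \cdot 3 \cdot 11 = 7 \cdot 0 \cdot 11 = 0 \cdot 11 = 0$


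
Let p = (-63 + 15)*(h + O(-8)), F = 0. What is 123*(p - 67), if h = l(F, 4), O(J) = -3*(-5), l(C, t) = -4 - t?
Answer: -49569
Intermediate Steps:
O(J) = 15
h = -8 (h = -4 - 1*4 = -4 - 4 = -8)
p = -336 (p = (-63 + 15)*(-8 + 15) = -48*7 = -336)
123*(p - 67) = 123*(-336 - 67) = 123*(-403) = -49569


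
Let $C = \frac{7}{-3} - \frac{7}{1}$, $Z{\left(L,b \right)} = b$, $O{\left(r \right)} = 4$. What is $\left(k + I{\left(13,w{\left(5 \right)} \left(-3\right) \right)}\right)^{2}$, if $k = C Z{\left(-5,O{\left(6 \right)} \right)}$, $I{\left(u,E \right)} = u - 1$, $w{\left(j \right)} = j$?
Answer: $\frac{5776}{9} \approx 641.78$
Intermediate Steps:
$C = - \frac{28}{3}$ ($C = 7 \left(- \frac{1}{3}\right) - 7 = - \frac{7}{3} - 7 = - \frac{28}{3} \approx -9.3333$)
$I{\left(u,E \right)} = -1 + u$ ($I{\left(u,E \right)} = u - 1 = -1 + u$)
$k = - \frac{112}{3}$ ($k = \left(- \frac{28}{3}\right) 4 = - \frac{112}{3} \approx -37.333$)
$\left(k + I{\left(13,w{\left(5 \right)} \left(-3\right) \right)}\right)^{2} = \left(- \frac{112}{3} + \left(-1 + 13\right)\right)^{2} = \left(- \frac{112}{3} + 12\right)^{2} = \left(- \frac{76}{3}\right)^{2} = \frac{5776}{9}$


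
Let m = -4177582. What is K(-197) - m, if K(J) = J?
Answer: 4177385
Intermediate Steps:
K(-197) - m = -197 - 1*(-4177582) = -197 + 4177582 = 4177385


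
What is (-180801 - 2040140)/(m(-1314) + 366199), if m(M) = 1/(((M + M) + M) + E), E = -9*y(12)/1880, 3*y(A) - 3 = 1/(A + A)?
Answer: -131674601435573/21711115845807 ≈ -6.0648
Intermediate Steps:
y(A) = 1 + 1/(6*A) (y(A) = 1 + 1/(3*(A + A)) = 1 + 1/(3*((2*A))) = 1 + (1/(2*A))/3 = 1 + 1/(6*A))
E = -73/15040 (E = -9*(1/6 + 12)/12/1880 = -3*73/(4*6)*(1/1880) = -9*73/72*(1/1880) = -73/8*1/1880 = -73/15040 ≈ -0.0048537)
m(M) = 1/(-73/15040 + 3*M) (m(M) = 1/(((M + M) + M) - 73/15040) = 1/((2*M + M) - 73/15040) = 1/(3*M - 73/15040) = 1/(-73/15040 + 3*M))
(-180801 - 2040140)/(m(-1314) + 366199) = (-180801 - 2040140)/(15040/(-73 + 45120*(-1314)) + 366199) = -2220941/(15040/(-73 - 59287680) + 366199) = -2220941/(15040/(-59287753) + 366199) = -2220941/(15040*(-1/59287753) + 366199) = -2220941/(-15040/59287753 + 366199) = -2220941/21711115845807/59287753 = -2220941*59287753/21711115845807 = -131674601435573/21711115845807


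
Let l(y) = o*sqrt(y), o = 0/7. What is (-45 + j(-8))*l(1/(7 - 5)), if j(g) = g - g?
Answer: 0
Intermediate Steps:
o = 0 (o = 0*(1/7) = 0)
j(g) = 0
l(y) = 0 (l(y) = 0*sqrt(y) = 0)
(-45 + j(-8))*l(1/(7 - 5)) = (-45 + 0)*0 = -45*0 = 0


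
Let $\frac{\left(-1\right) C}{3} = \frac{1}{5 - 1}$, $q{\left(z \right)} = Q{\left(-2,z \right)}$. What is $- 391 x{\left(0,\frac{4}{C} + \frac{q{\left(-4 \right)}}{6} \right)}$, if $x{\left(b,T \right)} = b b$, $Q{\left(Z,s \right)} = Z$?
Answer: $0$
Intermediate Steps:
$q{\left(z \right)} = -2$
$C = - \frac{3}{4}$ ($C = - \frac{3}{5 - 1} = - \frac{3}{4} \approx -0.75$)
$x{\left(b,T \right)} = b^{2}$
$- 391 x{\left(0,\frac{4}{C} + \frac{q{\left(-4 \right)}}{6} \right)} = - 391 \cdot 0^{2} = \left(-391\right) 0 = 0$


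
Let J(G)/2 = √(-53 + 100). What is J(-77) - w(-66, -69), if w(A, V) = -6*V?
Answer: -414 + 2*√47 ≈ -400.29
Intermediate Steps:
J(G) = 2*√47 (J(G) = 2*√(-53 + 100) = 2*√47)
w(A, V) = -6*V
J(-77) - w(-66, -69) = 2*√47 - (-6)*(-69) = 2*√47 - 1*414 = 2*√47 - 414 = -414 + 2*√47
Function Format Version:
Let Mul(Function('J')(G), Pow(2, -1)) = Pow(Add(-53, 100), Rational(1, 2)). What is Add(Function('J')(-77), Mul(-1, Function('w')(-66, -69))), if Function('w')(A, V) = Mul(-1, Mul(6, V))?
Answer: Add(-414, Mul(2, Pow(47, Rational(1, 2)))) ≈ -400.29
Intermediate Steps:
Function('J')(G) = Mul(2, Pow(47, Rational(1, 2))) (Function('J')(G) = Mul(2, Pow(Add(-53, 100), Rational(1, 2))) = Mul(2, Pow(47, Rational(1, 2))))
Function('w')(A, V) = Mul(-6, V)
Add(Function('J')(-77), Mul(-1, Function('w')(-66, -69))) = Add(Mul(2, Pow(47, Rational(1, 2))), Mul(-1, Mul(-6, -69))) = Add(Mul(2, Pow(47, Rational(1, 2))), Mul(-1, 414)) = Add(Mul(2, Pow(47, Rational(1, 2))), -414) = Add(-414, Mul(2, Pow(47, Rational(1, 2))))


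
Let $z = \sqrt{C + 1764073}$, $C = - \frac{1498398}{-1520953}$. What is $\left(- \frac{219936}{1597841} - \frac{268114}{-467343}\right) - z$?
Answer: $\frac{325617991826}{746739806463} - \frac{\sqrt{4080828871509668551}}{1520953} \approx -1327.7$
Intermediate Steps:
$C = \frac{1498398}{1520953}$ ($C = \left(-1498398\right) \left(- \frac{1}{1520953}\right) = \frac{1498398}{1520953} \approx 0.98517$)
$z = \frac{\sqrt{4080828871509668551}}{1520953}$ ($z = \sqrt{\frac{1498398}{1520953} + 1764073} = \sqrt{\frac{2683073619967}{1520953}} = \frac{\sqrt{4080828871509668551}}{1520953} \approx 1328.2$)
$\left(- \frac{219936}{1597841} - \frac{268114}{-467343}\right) - z = \left(- \frac{219936}{1597841} - \frac{268114}{-467343}\right) - \frac{\sqrt{4080828871509668551}}{1520953} = \left(\left(-219936\right) \frac{1}{1597841} - - \frac{268114}{467343}\right) - \frac{\sqrt{4080828871509668551}}{1520953} = \left(- \frac{219936}{1597841} + \frac{268114}{467343}\right) - \frac{\sqrt{4080828871509668551}}{1520953} = \frac{325617991826}{746739806463} - \frac{\sqrt{4080828871509668551}}{1520953}$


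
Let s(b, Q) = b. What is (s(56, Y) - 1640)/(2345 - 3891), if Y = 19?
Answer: 792/773 ≈ 1.0246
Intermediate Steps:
(s(56, Y) - 1640)/(2345 - 3891) = (56 - 1640)/(2345 - 3891) = -1584/(-1546) = -1584*(-1/1546) = 792/773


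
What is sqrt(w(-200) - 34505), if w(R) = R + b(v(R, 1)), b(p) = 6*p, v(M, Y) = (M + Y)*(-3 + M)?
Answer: sqrt(207677) ≈ 455.72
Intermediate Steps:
v(M, Y) = (-3 + M)*(M + Y)
w(R) = -18 - 11*R + 6*R**2 (w(R) = R + 6*(R**2 - 3*R - 3*1 + R*1) = R + 6*(R**2 - 3*R - 3 + R) = R + 6*(-3 + R**2 - 2*R) = R + (-18 - 12*R + 6*R**2) = -18 - 11*R + 6*R**2)
sqrt(w(-200) - 34505) = sqrt((-18 - 11*(-200) + 6*(-200)**2) - 34505) = sqrt((-18 + 2200 + 6*40000) - 34505) = sqrt((-18 + 2200 + 240000) - 34505) = sqrt(242182 - 34505) = sqrt(207677)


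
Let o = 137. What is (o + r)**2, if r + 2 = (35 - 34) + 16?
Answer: 23104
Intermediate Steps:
r = 15 (r = -2 + ((35 - 34) + 16) = -2 + (1 + 16) = -2 + 17 = 15)
(o + r)**2 = (137 + 15)**2 = 152**2 = 23104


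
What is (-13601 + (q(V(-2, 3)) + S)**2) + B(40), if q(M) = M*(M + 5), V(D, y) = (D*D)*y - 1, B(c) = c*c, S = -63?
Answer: 768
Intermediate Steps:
B(c) = c**2
V(D, y) = -1 + y*D**2 (V(D, y) = D**2*y - 1 = y*D**2 - 1 = -1 + y*D**2)
q(M) = M*(5 + M)
(-13601 + (q(V(-2, 3)) + S)**2) + B(40) = (-13601 + ((-1 + 3*(-2)**2)*(5 + (-1 + 3*(-2)**2)) - 63)**2) + 40**2 = (-13601 + ((-1 + 3*4)*(5 + (-1 + 3*4)) - 63)**2) + 1600 = (-13601 + ((-1 + 12)*(5 + (-1 + 12)) - 63)**2) + 1600 = (-13601 + (11*(5 + 11) - 63)**2) + 1600 = (-13601 + (11*16 - 63)**2) + 1600 = (-13601 + (176 - 63)**2) + 1600 = (-13601 + 113**2) + 1600 = (-13601 + 12769) + 1600 = -832 + 1600 = 768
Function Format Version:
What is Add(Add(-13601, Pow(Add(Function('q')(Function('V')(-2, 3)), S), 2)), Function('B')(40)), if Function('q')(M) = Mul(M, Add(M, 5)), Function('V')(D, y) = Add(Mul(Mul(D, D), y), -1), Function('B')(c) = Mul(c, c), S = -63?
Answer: 768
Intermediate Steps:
Function('B')(c) = Pow(c, 2)
Function('V')(D, y) = Add(-1, Mul(y, Pow(D, 2))) (Function('V')(D, y) = Add(Mul(Pow(D, 2), y), -1) = Add(Mul(y, Pow(D, 2)), -1) = Add(-1, Mul(y, Pow(D, 2))))
Function('q')(M) = Mul(M, Add(5, M))
Add(Add(-13601, Pow(Add(Function('q')(Function('V')(-2, 3)), S), 2)), Function('B')(40)) = Add(Add(-13601, Pow(Add(Mul(Add(-1, Mul(3, Pow(-2, 2))), Add(5, Add(-1, Mul(3, Pow(-2, 2))))), -63), 2)), Pow(40, 2)) = Add(Add(-13601, Pow(Add(Mul(Add(-1, Mul(3, 4)), Add(5, Add(-1, Mul(3, 4)))), -63), 2)), 1600) = Add(Add(-13601, Pow(Add(Mul(Add(-1, 12), Add(5, Add(-1, 12))), -63), 2)), 1600) = Add(Add(-13601, Pow(Add(Mul(11, Add(5, 11)), -63), 2)), 1600) = Add(Add(-13601, Pow(Add(Mul(11, 16), -63), 2)), 1600) = Add(Add(-13601, Pow(Add(176, -63), 2)), 1600) = Add(Add(-13601, Pow(113, 2)), 1600) = Add(Add(-13601, 12769), 1600) = Add(-832, 1600) = 768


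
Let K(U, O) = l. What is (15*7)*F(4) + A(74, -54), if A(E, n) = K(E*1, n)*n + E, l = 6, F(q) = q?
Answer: 170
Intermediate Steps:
K(U, O) = 6
A(E, n) = E + 6*n (A(E, n) = 6*n + E = E + 6*n)
(15*7)*F(4) + A(74, -54) = (15*7)*4 + (74 + 6*(-54)) = 105*4 + (74 - 324) = 420 - 250 = 170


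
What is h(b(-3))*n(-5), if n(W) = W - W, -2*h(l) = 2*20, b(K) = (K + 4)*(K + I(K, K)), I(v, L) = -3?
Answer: 0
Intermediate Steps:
b(K) = (-3 + K)*(4 + K) (b(K) = (K + 4)*(K - 3) = (4 + K)*(-3 + K) = (-3 + K)*(4 + K))
h(l) = -20
n(W) = 0
h(b(-3))*n(-5) = -20*0 = 0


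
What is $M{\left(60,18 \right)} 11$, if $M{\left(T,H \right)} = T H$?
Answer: $11880$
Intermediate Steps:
$M{\left(T,H \right)} = H T$
$M{\left(60,18 \right)} 11 = 18 \cdot 60 \cdot 11 = 1080 \cdot 11 = 11880$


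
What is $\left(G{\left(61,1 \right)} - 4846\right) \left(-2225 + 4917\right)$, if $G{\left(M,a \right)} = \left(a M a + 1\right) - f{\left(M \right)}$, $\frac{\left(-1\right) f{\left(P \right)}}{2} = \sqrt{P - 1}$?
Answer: $-12878528 + 10768 \sqrt{15} \approx -1.2837 \cdot 10^{7}$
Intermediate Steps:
$f{\left(P \right)} = - 2 \sqrt{-1 + P}$ ($f{\left(P \right)} = - 2 \sqrt{P - 1} = - 2 \sqrt{-1 + P}$)
$G{\left(M,a \right)} = 1 + 2 \sqrt{-1 + M} + M a^{2}$ ($G{\left(M,a \right)} = \left(a M a + 1\right) - - 2 \sqrt{-1 + M} = \left(M a a + 1\right) + 2 \sqrt{-1 + M} = \left(M a^{2} + 1\right) + 2 \sqrt{-1 + M} = \left(1 + M a^{2}\right) + 2 \sqrt{-1 + M} = 1 + 2 \sqrt{-1 + M} + M a^{2}$)
$\left(G{\left(61,1 \right)} - 4846\right) \left(-2225 + 4917\right) = \left(\left(1 + 2 \sqrt{-1 + 61} + 61 \cdot 1^{2}\right) - 4846\right) \left(-2225 + 4917\right) = \left(\left(1 + 2 \sqrt{60} + 61 \cdot 1\right) - 4846\right) 2692 = \left(\left(1 + 2 \cdot 2 \sqrt{15} + 61\right) - 4846\right) 2692 = \left(\left(1 + 4 \sqrt{15} + 61\right) - 4846\right) 2692 = \left(\left(62 + 4 \sqrt{15}\right) - 4846\right) 2692 = \left(-4784 + 4 \sqrt{15}\right) 2692 = -12878528 + 10768 \sqrt{15}$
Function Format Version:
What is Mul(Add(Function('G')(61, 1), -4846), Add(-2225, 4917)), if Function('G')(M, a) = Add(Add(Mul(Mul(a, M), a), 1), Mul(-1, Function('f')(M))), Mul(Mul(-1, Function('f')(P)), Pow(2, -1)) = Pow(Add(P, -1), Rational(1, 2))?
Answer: Add(-12878528, Mul(10768, Pow(15, Rational(1, 2)))) ≈ -1.2837e+7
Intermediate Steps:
Function('f')(P) = Mul(-2, Pow(Add(-1, P), Rational(1, 2))) (Function('f')(P) = Mul(-2, Pow(Add(P, -1), Rational(1, 2))) = Mul(-2, Pow(Add(-1, P), Rational(1, 2))))
Function('G')(M, a) = Add(1, Mul(2, Pow(Add(-1, M), Rational(1, 2))), Mul(M, Pow(a, 2))) (Function('G')(M, a) = Add(Add(Mul(Mul(a, M), a), 1), Mul(-1, Mul(-2, Pow(Add(-1, M), Rational(1, 2))))) = Add(Add(Mul(Mul(M, a), a), 1), Mul(2, Pow(Add(-1, M), Rational(1, 2)))) = Add(Add(Mul(M, Pow(a, 2)), 1), Mul(2, Pow(Add(-1, M), Rational(1, 2)))) = Add(Add(1, Mul(M, Pow(a, 2))), Mul(2, Pow(Add(-1, M), Rational(1, 2)))) = Add(1, Mul(2, Pow(Add(-1, M), Rational(1, 2))), Mul(M, Pow(a, 2))))
Mul(Add(Function('G')(61, 1), -4846), Add(-2225, 4917)) = Mul(Add(Add(1, Mul(2, Pow(Add(-1, 61), Rational(1, 2))), Mul(61, Pow(1, 2))), -4846), Add(-2225, 4917)) = Mul(Add(Add(1, Mul(2, Pow(60, Rational(1, 2))), Mul(61, 1)), -4846), 2692) = Mul(Add(Add(1, Mul(2, Mul(2, Pow(15, Rational(1, 2)))), 61), -4846), 2692) = Mul(Add(Add(1, Mul(4, Pow(15, Rational(1, 2))), 61), -4846), 2692) = Mul(Add(Add(62, Mul(4, Pow(15, Rational(1, 2)))), -4846), 2692) = Mul(Add(-4784, Mul(4, Pow(15, Rational(1, 2)))), 2692) = Add(-12878528, Mul(10768, Pow(15, Rational(1, 2))))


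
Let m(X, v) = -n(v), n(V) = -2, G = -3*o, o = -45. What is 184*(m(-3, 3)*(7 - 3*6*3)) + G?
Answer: -17161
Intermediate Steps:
G = 135 (G = -3*(-45) = 135)
m(X, v) = 2 (m(X, v) = -1*(-2) = 2)
184*(m(-3, 3)*(7 - 3*6*3)) + G = 184*(2*(7 - 3*6*3)) + 135 = 184*(2*(7 - 18*3)) + 135 = 184*(2*(7 - 54)) + 135 = 184*(2*(-47)) + 135 = 184*(-94) + 135 = -17296 + 135 = -17161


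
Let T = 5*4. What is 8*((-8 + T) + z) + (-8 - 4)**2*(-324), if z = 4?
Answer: -46528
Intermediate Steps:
T = 20
8*((-8 + T) + z) + (-8 - 4)**2*(-324) = 8*((-8 + 20) + 4) + (-8 - 4)**2*(-324) = 8*(12 + 4) + (-12)**2*(-324) = 8*16 + 144*(-324) = 128 - 46656 = -46528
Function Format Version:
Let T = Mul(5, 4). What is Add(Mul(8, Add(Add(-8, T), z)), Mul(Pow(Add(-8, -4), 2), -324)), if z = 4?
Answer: -46528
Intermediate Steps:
T = 20
Add(Mul(8, Add(Add(-8, T), z)), Mul(Pow(Add(-8, -4), 2), -324)) = Add(Mul(8, Add(Add(-8, 20), 4)), Mul(Pow(Add(-8, -4), 2), -324)) = Add(Mul(8, Add(12, 4)), Mul(Pow(-12, 2), -324)) = Add(Mul(8, 16), Mul(144, -324)) = Add(128, -46656) = -46528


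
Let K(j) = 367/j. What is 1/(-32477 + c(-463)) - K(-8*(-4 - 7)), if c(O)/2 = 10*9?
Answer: -11853087/2842136 ≈ -4.1705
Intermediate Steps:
c(O) = 180 (c(O) = 2*(10*9) = 2*90 = 180)
1/(-32477 + c(-463)) - K(-8*(-4 - 7)) = 1/(-32477 + 180) - 367/((-8*(-4 - 7))) = 1/(-32297) - 367/((-8*(-11))) = -1/32297 - 367/88 = -11853087/2842136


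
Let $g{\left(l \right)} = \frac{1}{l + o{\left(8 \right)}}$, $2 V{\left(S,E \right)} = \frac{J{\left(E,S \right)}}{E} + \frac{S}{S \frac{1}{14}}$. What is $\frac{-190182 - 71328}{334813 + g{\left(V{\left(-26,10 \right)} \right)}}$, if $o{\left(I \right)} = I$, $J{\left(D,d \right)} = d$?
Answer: $- \frac{11942290}{15289797} \approx -0.78106$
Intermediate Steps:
$V{\left(S,E \right)} = 7 + \frac{S}{2 E}$ ($V{\left(S,E \right)} = \frac{\frac{S}{E} + \frac{S}{S \frac{1}{14}}}{2} = \frac{\frac{S}{E} + \frac{S}{\frac{1}{14} S}}{2} = \frac{\frac{S}{E} + S \frac{14}{S}}{2} = \frac{\frac{S}{E} + 14}{2} = \frac{14 + \frac{S}{E}}{2} = 7 + \frac{S}{2 E}$)
$g{\left(l \right)} = \frac{1}{8 + l}$ ($g{\left(l \right)} = \frac{1}{l + 8} = \frac{1}{8 + l}$)
$\frac{-190182 - 71328}{334813 + g{\left(V{\left(-26,10 \right)} \right)}} = \frac{-190182 - 71328}{334813 + \frac{1}{8 + \left(7 + \frac{1}{2} \left(-26\right) \frac{1}{10}\right)}} = - \frac{261510}{334813 + \frac{1}{8 + \left(7 + \frac{1}{2} \left(-26\right) \frac{1}{10}\right)}} = - \frac{261510}{334813 + \frac{1}{8 + \left(7 - \frac{13}{10}\right)}} = - \frac{261510}{334813 + \frac{1}{8 + \frac{57}{10}}} = - \frac{261510}{334813 + \frac{1}{\frac{137}{10}}} = - \frac{261510}{334813 + \frac{10}{137}} = - \frac{261510}{\frac{45869391}{137}} = \left(-261510\right) \frac{137}{45869391} = - \frac{11942290}{15289797}$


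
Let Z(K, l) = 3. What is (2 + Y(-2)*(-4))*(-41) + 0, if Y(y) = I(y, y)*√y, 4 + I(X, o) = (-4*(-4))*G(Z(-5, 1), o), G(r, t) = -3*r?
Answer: -82 - 24272*I*√2 ≈ -82.0 - 34326.0*I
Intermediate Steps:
I(X, o) = -148 (I(X, o) = -4 + (-4*(-4))*(-3*3) = -4 + 16*(-9) = -4 - 144 = -148)
Y(y) = -148*√y
(2 + Y(-2)*(-4))*(-41) + 0 = (2 - 148*I*√2*(-4))*(-41) + 0 = (2 + 592*I*√2)*(-41) + 0 = (-82 - 24272*I*√2) + 0 = -82 - 24272*I*√2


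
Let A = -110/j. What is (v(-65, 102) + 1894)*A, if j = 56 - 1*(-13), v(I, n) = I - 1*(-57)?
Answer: -9020/3 ≈ -3006.7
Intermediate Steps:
v(I, n) = 57 + I (v(I, n) = I + 57 = 57 + I)
j = 69 (j = 56 + 13 = 69)
A = -110/69 ≈ -1.5942
(v(-65, 102) + 1894)*A = ((57 - 65) + 1894)*(-110/69) = (-8 + 1894)*(-110/69) = 1886*(-110/69) = -9020/3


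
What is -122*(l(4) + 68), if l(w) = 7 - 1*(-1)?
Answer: -9272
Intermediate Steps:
l(w) = 8 (l(w) = 7 + 1 = 8)
-122*(l(4) + 68) = -122*(8 + 68) = -122*76 = -9272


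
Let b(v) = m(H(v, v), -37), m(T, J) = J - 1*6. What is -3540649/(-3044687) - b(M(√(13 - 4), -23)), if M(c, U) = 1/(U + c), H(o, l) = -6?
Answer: 134462190/3044687 ≈ 44.163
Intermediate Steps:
m(T, J) = -6 + J (m(T, J) = J - 6 = -6 + J)
b(v) = -43 (b(v) = -6 - 37 = -43)
-3540649/(-3044687) - b(M(√(13 - 4), -23)) = -3540649/(-3044687) - 1*(-43) = -3540649*(-1/3044687) + 43 = 3540649/3044687 + 43 = 134462190/3044687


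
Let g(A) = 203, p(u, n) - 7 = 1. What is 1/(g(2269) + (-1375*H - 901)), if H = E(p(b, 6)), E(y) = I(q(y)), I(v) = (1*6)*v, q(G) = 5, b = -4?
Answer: -1/41948 ≈ -2.3839e-5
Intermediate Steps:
p(u, n) = 8 (p(u, n) = 7 + 1 = 8)
I(v) = 6*v
E(y) = 30 (E(y) = 6*5 = 30)
H = 30
1/(g(2269) + (-1375*H - 901)) = 1/(203 + (-1375*30 - 901)) = 1/(203 + (-41250 - 901)) = 1/(203 - 42151) = 1/(-41948) = -1/41948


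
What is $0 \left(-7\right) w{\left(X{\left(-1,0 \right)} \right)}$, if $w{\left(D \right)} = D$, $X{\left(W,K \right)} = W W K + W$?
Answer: $0$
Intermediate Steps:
$X{\left(W,K \right)} = W + K W^{2}$ ($X{\left(W,K \right)} = W^{2} K + W = K W^{2} + W = W + K W^{2}$)
$0 \left(-7\right) w{\left(X{\left(-1,0 \right)} \right)} = 0 \left(-7\right) \left(- (1 + 0 \left(-1\right))\right) = 0 \left(- (1 + 0)\right) = 0 \left(\left(-1\right) 1\right) = 0 \left(-1\right) = 0$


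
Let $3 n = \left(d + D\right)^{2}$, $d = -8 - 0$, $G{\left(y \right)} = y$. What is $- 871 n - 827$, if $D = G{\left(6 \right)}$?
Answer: $- \frac{5965}{3} \approx -1988.3$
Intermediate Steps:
$d = -8$ ($d = -8 + 0 = -8$)
$D = 6$
$n = \frac{4}{3}$ ($n = \frac{\left(-8 + 6\right)^{2}}{3} = \frac{\left(-2\right)^{2}}{3} = \frac{1}{3} \cdot 4 = \frac{4}{3} \approx 1.3333$)
$- 871 n - 827 = \left(-871\right) \frac{4}{3} - 827 = - \frac{3484}{3} - 827 = - \frac{5965}{3}$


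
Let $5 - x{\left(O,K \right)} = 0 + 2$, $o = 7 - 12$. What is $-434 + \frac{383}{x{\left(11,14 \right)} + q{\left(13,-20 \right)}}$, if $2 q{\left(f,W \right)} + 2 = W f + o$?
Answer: $- \frac{114040}{261} \approx -436.94$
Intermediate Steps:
$o = -5$ ($o = 7 - 12 = -5$)
$x{\left(O,K \right)} = 3$ ($x{\left(O,K \right)} = 5 - \left(0 + 2\right) = 5 - 2 = 3$)
$q{\left(f,W \right)} = - \frac{7}{2} + \frac{W f}{2}$ ($q{\left(f,W \right)} = -1 + \frac{W f - 5}{2} = -1 + \frac{-5 + W f}{2} = -1 + \left(- \frac{5}{2} + \frac{W f}{2}\right) = - \frac{7}{2} + \frac{W f}{2}$)
$-434 + \frac{383}{x{\left(11,14 \right)} + q{\left(13,-20 \right)}} = -434 + \frac{383}{3 + \left(- \frac{7}{2} + \frac{1}{2} \left(-20\right) 13\right)} = -434 + \frac{383}{3 - \frac{267}{2}} = -434 + \frac{383}{- \frac{261}{2}} = -434 + 383 \left(- \frac{2}{261}\right) = -434 - \frac{766}{261} = - \frac{114040}{261}$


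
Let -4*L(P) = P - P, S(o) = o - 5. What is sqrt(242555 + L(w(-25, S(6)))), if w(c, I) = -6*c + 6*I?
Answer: sqrt(242555) ≈ 492.50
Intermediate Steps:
S(o) = -5 + o
L(P) = 0 (L(P) = -(P - P)/4 = -1/4*0 = 0)
sqrt(242555 + L(w(-25, S(6)))) = sqrt(242555 + 0) = sqrt(242555)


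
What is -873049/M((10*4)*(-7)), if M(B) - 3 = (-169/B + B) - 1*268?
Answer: 244453720/152431 ≈ 1603.7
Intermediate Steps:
M(B) = -265 + B - 169/B (M(B) = 3 + ((-169/B + B) - 1*268) = 3 + ((B - 169/B) - 268) = 3 + (-268 + B - 169/B) = -265 + B - 169/B)
-873049/M((10*4)*(-7)) = -873049/(-265 + (10*4)*(-7) - 169/((10*4)*(-7))) = -873049/(-265 + 40*(-7) - 169/(40*(-7))) = -873049/(-265 - 280 - 169/(-280)) = -873049/(-265 - 280 - 169*(-1/280)) = -873049/(-265 - 280 + 169/280) = -873049/(-152431/280) = -873049*(-280/152431) = 244453720/152431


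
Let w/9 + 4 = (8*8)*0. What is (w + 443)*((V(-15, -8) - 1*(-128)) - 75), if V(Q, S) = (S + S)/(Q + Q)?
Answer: 326821/15 ≈ 21788.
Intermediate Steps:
w = -36 (w = -36 + 9*((8*8)*0) = -36 + 9*(64*0) = -36 + 9*0 = -36 + 0 = -36)
V(Q, S) = S/Q (V(Q, S) = (2*S)/((2*Q)) = (2*S)*(1/(2*Q)) = S/Q)
(w + 443)*((V(-15, -8) - 1*(-128)) - 75) = (-36 + 443)*((-8/(-15) - 1*(-128)) - 75) = 407*((-8*(-1/15) + 128) - 75) = 407*((8/15 + 128) - 75) = 407*(1928/15 - 75) = 407*(803/15) = 326821/15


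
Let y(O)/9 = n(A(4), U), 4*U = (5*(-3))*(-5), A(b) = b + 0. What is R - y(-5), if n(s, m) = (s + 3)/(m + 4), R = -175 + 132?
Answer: -595/13 ≈ -45.769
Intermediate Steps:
A(b) = b
U = 75/4 (U = ((5*(-3))*(-5))/4 = (-15*(-5))/4 = (¼)*75 = 75/4 ≈ 18.750)
R = -43
n(s, m) = (3 + s)/(4 + m)
y(O) = 36/13 (y(O) = 9*((3 + 4)/(4 + 75/4)) = 9*(7/(91/4)) = 9*((4/91)*7) = 9*(4/13) = 36/13)
R - y(-5) = -43 - 1*36/13 = -43 - 36/13 = -595/13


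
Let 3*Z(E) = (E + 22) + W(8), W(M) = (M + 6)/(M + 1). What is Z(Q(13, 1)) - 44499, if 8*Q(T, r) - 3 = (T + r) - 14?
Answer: -9610061/216 ≈ -44491.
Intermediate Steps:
W(M) = (6 + M)/(1 + M)
Q(T, r) = -11/8 + T/8 + r/8 (Q(T, r) = 3/8 + ((T + r) - 14)/8 = 3/8 + (-14 + T + r)/8 = 3/8 + (-7/4 + T/8 + r/8) = -11/8 + T/8 + r/8)
Z(E) = 212/27 + E/3 (Z(E) = ((E + 22) + (6 + 8)/(1 + 8))/3 = ((22 + E) + 14/9)/3 = (212/9 + E)/3 = 212/27 + E/3)
Z(Q(13, 1)) - 44499 = (212/27 + (-11/8 + (⅛)*13 + (⅛)*1)/3) - 44499 = (212/27 + (-11/8 + 13/8 + ⅛)/3) - 44499 = (212/27 + (⅓)*(3/8)) - 44499 = (212/27 + ⅛) - 44499 = 1723/216 - 44499 = -9610061/216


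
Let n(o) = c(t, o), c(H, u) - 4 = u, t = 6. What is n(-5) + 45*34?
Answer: 1529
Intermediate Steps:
c(H, u) = 4 + u
n(o) = 4 + o
n(-5) + 45*34 = (4 - 5) + 45*34 = -1 + 1530 = 1529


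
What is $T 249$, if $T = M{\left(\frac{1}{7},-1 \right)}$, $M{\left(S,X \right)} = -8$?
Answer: $-1992$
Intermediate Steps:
$T = -8$
$T 249 = \left(-8\right) 249 = -1992$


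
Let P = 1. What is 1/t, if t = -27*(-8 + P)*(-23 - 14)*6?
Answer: -1/41958 ≈ -2.3833e-5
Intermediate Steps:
t = -41958 (t = -27*(-8 + 1)*(-23 - 14)*6 = -(-189)*(-37)*6 = -27*259*6 = -6993*6 = -41958)
1/t = 1/(-41958) = -1/41958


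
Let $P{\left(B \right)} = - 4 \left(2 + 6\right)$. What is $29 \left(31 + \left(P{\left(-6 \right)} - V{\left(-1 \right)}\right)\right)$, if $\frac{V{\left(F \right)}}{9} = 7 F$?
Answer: $1798$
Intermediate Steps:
$P{\left(B \right)} = -32$ ($P{\left(B \right)} = \left(-4\right) 8 = -32$)
$V{\left(F \right)} = 63 F$ ($V{\left(F \right)} = 9 \cdot 7 F = 63 F$)
$29 \left(31 + \left(P{\left(-6 \right)} - V{\left(-1 \right)}\right)\right) = 29 \left(31 - \left(32 + 63 \left(-1\right)\right)\right) = 29 \left(31 - -31\right) = 29 \left(31 + \left(-32 + 63\right)\right) = 29 \left(31 + 31\right) = 29 \cdot 62 = 1798$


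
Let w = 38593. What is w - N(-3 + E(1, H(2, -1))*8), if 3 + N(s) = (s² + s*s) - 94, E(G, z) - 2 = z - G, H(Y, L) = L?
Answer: 38672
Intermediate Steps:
E(G, z) = 2 + z - G (E(G, z) = 2 + (z - G) = 2 + z - G)
N(s) = -97 + 2*s² (N(s) = -3 + ((s² + s*s) - 94) = -3 + ((s² + s²) - 94) = -3 + (2*s² - 94) = -3 + (-94 + 2*s²) = -97 + 2*s²)
w - N(-3 + E(1, H(2, -1))*8) = 38593 - (-97 + 2*(-3 + (2 - 1 - 1*1)*8)²) = 38593 - (-97 + 2*(-3 + (2 - 1 - 1)*8)²) = 38593 - (-97 + 2*(-3 + 0*8)²) = 38593 - (-97 + 2*(-3 + 0)²) = 38593 - (-97 + 2*(-3)²) = 38593 - (-97 + 2*9) = 38593 - (-97 + 18) = 38593 - 1*(-79) = 38593 + 79 = 38672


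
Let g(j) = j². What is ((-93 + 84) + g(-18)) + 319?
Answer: 634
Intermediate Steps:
((-93 + 84) + g(-18)) + 319 = ((-93 + 84) + (-18)²) + 319 = (-9 + 324) + 319 = 315 + 319 = 634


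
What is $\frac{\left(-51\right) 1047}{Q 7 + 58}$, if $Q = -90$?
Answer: $\frac{53397}{572} \approx 93.351$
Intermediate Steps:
$\frac{\left(-51\right) 1047}{Q 7 + 58} = \frac{\left(-51\right) 1047}{\left(-90\right) 7 + 58} = - \frac{53397}{-630 + 58} = - \frac{53397}{-572} = \left(-53397\right) \left(- \frac{1}{572}\right) = \frac{53397}{572}$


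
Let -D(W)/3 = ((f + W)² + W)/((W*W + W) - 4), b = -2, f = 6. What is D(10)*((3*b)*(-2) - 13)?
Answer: 399/53 ≈ 7.5283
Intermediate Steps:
D(W) = -3*(W + (6 + W)²)/(-4 + W + W²) (D(W) = -3*((6 + W)² + W)/((W*W + W) - 4) = -3*(W + (6 + W)²)/((W² + W) - 4) = -3*(W + (6 + W)²)/((W + W²) - 4) = -3*(W + (6 + W)²)/(-4 + W + W²))
D(10)*((3*b)*(-2) - 13) = (3*(-1*10 - (6 + 10)²)/(-4 + 10 + 10²))*((3*(-2))*(-2) - 13) = (3*(-10 - 1*16²)/(-4 + 10 + 100))*(-6*(-2) - 13) = (3*(-10 - 1*256)/106)*(12 - 13) = (3*(1/106)*(-10 - 256))*(-1) = (3*(1/106)*(-266))*(-1) = -399/53*(-1) = 399/53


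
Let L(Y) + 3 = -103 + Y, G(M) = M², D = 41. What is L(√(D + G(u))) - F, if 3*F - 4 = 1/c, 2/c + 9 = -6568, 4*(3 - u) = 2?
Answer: 5933/6 + 3*√21/2 ≈ 995.71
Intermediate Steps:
u = 5/2 (u = 3 - ¼*2 = 3 - ½ = 5/2 ≈ 2.5000)
c = -2/6577 (c = 2/(-9 - 6568) = 2/(-6577) = 2*(-1/6577) = -2/6577 ≈ -0.00030409)
L(Y) = -106 + Y (L(Y) = -3 + (-103 + Y) = -106 + Y)
F = -6569/6 (F = 4/3 + 1/(3*(-2/6577)) = 4/3 + (⅓)*(-6577/2) = 4/3 - 6577/6 = -6569/6 ≈ -1094.8)
L(√(D + G(u))) - F = (-106 + √(41 + (5/2)²)) - 1*(-6569/6) = (-106 + √(41 + 25/4)) + 6569/6 = (-106 + √(189/4)) + 6569/6 = (-106 + 3*√21/2) + 6569/6 = 5933/6 + 3*√21/2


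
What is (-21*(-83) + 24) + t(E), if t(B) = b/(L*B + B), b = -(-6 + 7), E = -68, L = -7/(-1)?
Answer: 961249/544 ≈ 1767.0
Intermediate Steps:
L = 7 (L = -7*(-1) = 7)
b = -1 (b = -1*1 = -1)
t(B) = -1/(8*B) (t(B) = -1/(7*B + B) = -1/(8*B))
(-21*(-83) + 24) + t(E) = (-21*(-83) + 24) - ⅛/(-68) = (1743 + 24) - ⅛*(-1/68) = 1767 + 1/544 = 961249/544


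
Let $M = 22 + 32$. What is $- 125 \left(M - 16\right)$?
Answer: $-4750$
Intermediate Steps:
$M = 54$
$- 125 \left(M - 16\right) = - 125 \left(54 - 16\right) = \left(-125\right) 38 = -4750$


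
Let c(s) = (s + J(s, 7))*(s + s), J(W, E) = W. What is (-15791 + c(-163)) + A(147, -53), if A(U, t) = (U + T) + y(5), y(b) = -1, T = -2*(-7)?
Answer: 90645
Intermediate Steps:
T = 14
A(U, t) = 13 + U (A(U, t) = (U + 14) - 1 = (14 + U) - 1 = 13 + U)
c(s) = 4*s² (c(s) = (s + s)*(s + s) = (2*s)*(2*s) = 4*s²)
(-15791 + c(-163)) + A(147, -53) = (-15791 + 4*(-163)²) + (13 + 147) = (-15791 + 4*26569) + 160 = (-15791 + 106276) + 160 = 90485 + 160 = 90645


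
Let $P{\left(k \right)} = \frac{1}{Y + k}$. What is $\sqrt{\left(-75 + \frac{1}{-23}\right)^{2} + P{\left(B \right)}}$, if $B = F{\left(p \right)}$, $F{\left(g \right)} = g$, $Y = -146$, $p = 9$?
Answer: $\frac{\sqrt{55914204971}}{3151} \approx 75.043$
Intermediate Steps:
$B = 9$
$P{\left(k \right)} = \frac{1}{-146 + k}$
$\sqrt{\left(-75 + \frac{1}{-23}\right)^{2} + P{\left(B \right)}} = \sqrt{\left(-75 + \frac{1}{-23}\right)^{2} + \frac{1}{-146 + 9}} = \sqrt{\left(-75 - \frac{1}{23}\right)^{2} + \frac{1}{-137}} = \sqrt{\left(- \frac{1726}{23}\right)^{2} - \frac{1}{137}} = \sqrt{\frac{2979076}{529} - \frac{1}{137}} = \sqrt{\frac{408132883}{72473}} = \frac{\sqrt{55914204971}}{3151}$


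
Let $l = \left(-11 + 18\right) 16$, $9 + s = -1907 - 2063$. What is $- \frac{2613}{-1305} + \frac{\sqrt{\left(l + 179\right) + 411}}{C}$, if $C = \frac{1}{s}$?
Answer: $\frac{871}{435} - 11937 \sqrt{78} \approx -1.0542 \cdot 10^{5}$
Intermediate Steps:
$s = -3979$ ($s = -9 - 3970 = -3979$)
$l = 112$ ($l = 7 \cdot 16 = 112$)
$C = - \frac{1}{3979}$ ($C = \frac{1}{-3979} = - \frac{1}{3979} \approx -0.00025132$)
$- \frac{2613}{-1305} + \frac{\sqrt{\left(l + 179\right) + 411}}{C} = - \frac{2613}{-1305} + \frac{\sqrt{\left(112 + 179\right) + 411}}{- \frac{1}{3979}} = \left(-2613\right) \left(- \frac{1}{1305}\right) + \sqrt{291 + 411} \left(-3979\right) = \frac{871}{435} + \sqrt{702} \left(-3979\right) = \frac{871}{435} + 3 \sqrt{78} \left(-3979\right) = \frac{871}{435} - 11937 \sqrt{78}$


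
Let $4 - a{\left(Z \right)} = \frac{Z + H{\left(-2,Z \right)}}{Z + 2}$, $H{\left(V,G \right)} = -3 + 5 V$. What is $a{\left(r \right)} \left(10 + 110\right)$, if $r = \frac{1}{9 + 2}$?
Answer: $\frac{28080}{23} \approx 1220.9$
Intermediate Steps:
$r = \frac{1}{11} \approx 0.090909$
$a{\left(Z \right)} = 4 - \frac{-13 + Z}{2 + Z}$ ($a{\left(Z \right)} = 4 - \frac{Z + \left(-3 + 5 \left(-2\right)\right)}{Z + 2} = 4 - \frac{Z - 13}{2 + Z} = 4 - \frac{-13 + Z}{2 + Z}$)
$a{\left(r \right)} \left(10 + 110\right) = \frac{3 \left(7 + \frac{1}{11}\right)}{2 + \frac{1}{11}} \left(10 + 110\right) = 3 \frac{1}{\frac{23}{11}} \cdot \frac{78}{11} \cdot 120 = 3 \cdot \frac{11}{23} \cdot \frac{78}{11} \cdot 120 = \frac{234}{23} \cdot 120 = \frac{28080}{23}$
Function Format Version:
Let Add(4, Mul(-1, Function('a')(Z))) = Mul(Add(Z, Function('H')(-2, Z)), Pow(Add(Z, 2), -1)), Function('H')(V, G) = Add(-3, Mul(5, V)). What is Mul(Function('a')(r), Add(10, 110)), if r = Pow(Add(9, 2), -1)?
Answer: Rational(28080, 23) ≈ 1220.9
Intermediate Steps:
r = Rational(1, 11) (r = Pow(11, -1) = Rational(1, 11) ≈ 0.090909)
Function('a')(Z) = Add(4, Mul(-1, Pow(Add(2, Z), -1), Add(-13, Z))) (Function('a')(Z) = Add(4, Mul(-1, Mul(Add(Z, Add(-3, Mul(5, -2))), Pow(Add(Z, 2), -1)))) = Add(4, Mul(-1, Mul(Add(Z, Add(-3, -10)), Pow(Add(2, Z), -1)))) = Add(4, Mul(-1, Mul(Add(Z, -13), Pow(Add(2, Z), -1)))) = Add(4, Mul(-1, Mul(Add(-13, Z), Pow(Add(2, Z), -1)))) = Add(4, Mul(-1, Mul(Pow(Add(2, Z), -1), Add(-13, Z)))) = Add(4, Mul(-1, Pow(Add(2, Z), -1), Add(-13, Z))))
Mul(Function('a')(r), Add(10, 110)) = Mul(Mul(3, Pow(Add(2, Rational(1, 11)), -1), Add(7, Rational(1, 11))), Add(10, 110)) = Mul(Mul(3, Pow(Rational(23, 11), -1), Rational(78, 11)), 120) = Mul(Mul(3, Rational(11, 23), Rational(78, 11)), 120) = Mul(Rational(234, 23), 120) = Rational(28080, 23)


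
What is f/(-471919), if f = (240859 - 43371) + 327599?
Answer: -525087/471919 ≈ -1.1127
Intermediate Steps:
f = 525087 (f = 197488 + 327599 = 525087)
f/(-471919) = 525087/(-471919) = 525087*(-1/471919) = -525087/471919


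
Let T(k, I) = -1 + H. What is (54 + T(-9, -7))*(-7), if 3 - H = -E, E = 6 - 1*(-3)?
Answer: -455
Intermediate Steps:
E = 9 (E = 6 + 3 = 9)
H = 12 (H = 3 - (-1)*9 = 3 - 1*(-9) = 3 + 9 = 12)
T(k, I) = 11 (T(k, I) = -1 + 12 = 11)
(54 + T(-9, -7))*(-7) = (54 + 11)*(-7) = 65*(-7) = -455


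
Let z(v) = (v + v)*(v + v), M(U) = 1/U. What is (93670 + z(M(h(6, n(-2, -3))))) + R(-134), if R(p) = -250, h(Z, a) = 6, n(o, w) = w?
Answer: 840781/9 ≈ 93420.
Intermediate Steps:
z(v) = 4*v² (z(v) = (2*v)*(2*v) = 4*v²)
(93670 + z(M(h(6, n(-2, -3))))) + R(-134) = (93670 + 4*(1/6)²) - 250 = (93670 + 4*(⅙)²) - 250 = (93670 + 4*(1/36)) - 250 = (93670 + ⅑) - 250 = 843031/9 - 250 = 840781/9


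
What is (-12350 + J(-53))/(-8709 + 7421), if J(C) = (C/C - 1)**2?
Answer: 6175/644 ≈ 9.5885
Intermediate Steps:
J(C) = 0 (J(C) = (1 - 1)**2 = 0**2 = 0)
(-12350 + J(-53))/(-8709 + 7421) = (-12350 + 0)/(-8709 + 7421) = -12350/(-1288) = -12350*(-1/1288) = 6175/644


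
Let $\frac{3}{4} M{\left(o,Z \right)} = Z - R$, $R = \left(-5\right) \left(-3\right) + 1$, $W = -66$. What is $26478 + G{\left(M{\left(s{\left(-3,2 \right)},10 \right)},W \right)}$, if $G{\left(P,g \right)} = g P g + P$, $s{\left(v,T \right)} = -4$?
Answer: $-8378$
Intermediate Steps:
$R = 16$ ($R = 15 + 1 = 16$)
$M{\left(o,Z \right)} = - \frac{64}{3} + \frac{4 Z}{3}$ ($M{\left(o,Z \right)} = \frac{4 \left(Z - 16\right)}{3} = \frac{4 \left(-16 + Z\right)}{3} = - \frac{64}{3} + \frac{4 Z}{3}$)
$G{\left(P,g \right)} = P + P g^{2}$ ($G{\left(P,g \right)} = P g g + P = P g^{2} + P = P + P g^{2}$)
$26478 + G{\left(M{\left(s{\left(-3,2 \right)},10 \right)},W \right)} = 26478 + \left(- \frac{64}{3} + \frac{4}{3} \cdot 10\right) \left(1 + \left(-66\right)^{2}\right) = 26478 + \left(- \frac{64}{3} + \frac{40}{3}\right) \left(1 + 4356\right) = 26478 - 34856 = -8378$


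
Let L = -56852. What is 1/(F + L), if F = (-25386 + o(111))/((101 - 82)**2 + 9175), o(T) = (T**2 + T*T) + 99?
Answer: -9536/542141317 ≈ -1.7590e-5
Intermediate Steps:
o(T) = 99 + 2*T**2 (o(T) = (T**2 + T**2) + 99 = 2*T**2 + 99 = 99 + 2*T**2)
F = -645/9536 (F = (-25386 + (99 + 2*111**2))/((101 - 82)**2 + 9175) = (-25386 + (99 + 2*12321))/(19**2 + 9175) = (-25386 + (99 + 24642))/(361 + 9175) = (-25386 + 24741)/9536 = -645*1/9536 = -645/9536 ≈ -0.067638)
1/(F + L) = 1/(-645/9536 - 56852) = 1/(-542141317/9536) = -9536/542141317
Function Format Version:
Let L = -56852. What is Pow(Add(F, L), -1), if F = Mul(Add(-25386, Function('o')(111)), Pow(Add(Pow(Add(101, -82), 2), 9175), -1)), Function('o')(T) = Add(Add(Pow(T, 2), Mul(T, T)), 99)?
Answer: Rational(-9536, 542141317) ≈ -1.7590e-5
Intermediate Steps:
Function('o')(T) = Add(99, Mul(2, Pow(T, 2))) (Function('o')(T) = Add(Add(Pow(T, 2), Pow(T, 2)), 99) = Add(Mul(2, Pow(T, 2)), 99) = Add(99, Mul(2, Pow(T, 2))))
F = Rational(-645, 9536) (F = Mul(Add(-25386, Add(99, Mul(2, Pow(111, 2)))), Pow(Add(Pow(Add(101, -82), 2), 9175), -1)) = Mul(Add(-25386, Add(99, Mul(2, 12321))), Pow(Add(Pow(19, 2), 9175), -1)) = Mul(Add(-25386, Add(99, 24642)), Pow(Add(361, 9175), -1)) = Mul(Add(-25386, 24741), Pow(9536, -1)) = Mul(-645, Rational(1, 9536)) = Rational(-645, 9536) ≈ -0.067638)
Pow(Add(F, L), -1) = Pow(Add(Rational(-645, 9536), -56852), -1) = Pow(Rational(-542141317, 9536), -1) = Rational(-9536, 542141317)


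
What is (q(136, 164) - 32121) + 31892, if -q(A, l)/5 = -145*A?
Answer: 98371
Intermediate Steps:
q(A, l) = 725*A (q(A, l) = -(-725)*A = 725*A)
(q(136, 164) - 32121) + 31892 = (725*136 - 32121) + 31892 = (98600 - 32121) + 31892 = 66479 + 31892 = 98371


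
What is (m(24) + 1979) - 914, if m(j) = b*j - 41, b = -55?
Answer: -296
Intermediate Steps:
m(j) = -41 - 55*j (m(j) = -55*j - 41 = -41 - 55*j)
(m(24) + 1979) - 914 = ((-41 - 55*24) + 1979) - 914 = ((-41 - 1320) + 1979) - 914 = (-1361 + 1979) - 914 = 618 - 914 = -296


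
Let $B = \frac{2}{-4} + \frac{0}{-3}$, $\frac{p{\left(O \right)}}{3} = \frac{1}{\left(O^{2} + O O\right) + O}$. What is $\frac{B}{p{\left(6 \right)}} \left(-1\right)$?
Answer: $13$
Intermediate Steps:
$p{\left(O \right)} = \frac{3}{O + 2 O^{2}}$ ($p{\left(O \right)} = \frac{3}{\left(O^{2} + O O\right) + O} = \frac{3}{\left(O^{2} + O^{2}\right) + O} = \frac{3}{2 O^{2} + O} = \frac{3}{O + 2 O^{2}}$)
$B = - \frac{1}{2}$ ($B = 2 \left(- \frac{1}{4}\right) + 0 \left(- \frac{1}{3}\right) = - \frac{1}{2} + 0 = - \frac{1}{2} \approx -0.5$)
$\frac{B}{p{\left(6 \right)}} \left(-1\right) = - \frac{1}{2 \frac{3}{6 \left(1 + 2 \cdot 6\right)}} \left(-1\right) = - \frac{1}{2 \cdot 3 \cdot \frac{1}{6} \frac{1}{1 + 12}} \left(-1\right) = - \frac{1}{2 \cdot 3 \cdot \frac{1}{6} \cdot \frac{1}{13}} \left(-1\right) = - \frac{\frac{1}{\frac{1}{26}}}{2} \left(-1\right) = \left(- \frac{1}{2}\right) 26 \left(-1\right) = \left(-13\right) \left(-1\right) = 13$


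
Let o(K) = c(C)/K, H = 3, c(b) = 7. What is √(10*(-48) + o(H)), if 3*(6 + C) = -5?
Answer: I*√4299/3 ≈ 21.856*I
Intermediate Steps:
C = -23/3 (C = -6 + (⅓)*(-5) = -6 - 5/3 = -23/3 ≈ -7.6667)
o(K) = 7/K
√(10*(-48) + o(H)) = √(10*(-48) + 7/3) = √(-480 + 7*(⅓)) = √(-480 + 7/3) = √(-1433/3) = I*√4299/3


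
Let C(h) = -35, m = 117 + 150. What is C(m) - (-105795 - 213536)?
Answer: 319296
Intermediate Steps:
m = 267
C(m) - (-105795 - 213536) = -35 - (-105795 - 213536) = -35 - 1*(-319331) = -35 + 319331 = 319296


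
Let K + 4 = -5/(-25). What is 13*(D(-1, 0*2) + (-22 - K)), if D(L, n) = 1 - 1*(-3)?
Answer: -923/5 ≈ -184.60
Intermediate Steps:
D(L, n) = 4 (D(L, n) = 1 + 3 = 4)
K = -19/5 (K = -4 - 5/(-25) = -4 - 5*(-1/25) = -4 + 1/5 = -19/5 ≈ -3.8000)
13*(D(-1, 0*2) + (-22 - K)) = 13*(4 + (-22 - 1*(-19/5))) = 13*(4 + (-22 + 19/5)) = 13*(4 - 91/5) = 13*(-71/5) = -923/5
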